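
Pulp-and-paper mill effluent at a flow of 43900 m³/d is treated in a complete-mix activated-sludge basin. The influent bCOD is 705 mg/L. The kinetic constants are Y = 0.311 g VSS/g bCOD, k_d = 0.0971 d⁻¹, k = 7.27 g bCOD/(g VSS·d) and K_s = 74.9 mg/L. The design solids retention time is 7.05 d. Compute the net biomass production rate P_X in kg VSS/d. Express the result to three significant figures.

P_X ≈ 5640 kg VSS/d

From the Monod/SRT balance for a CMAS, S = K_s·(1+k_d θ_c)/[θ_c·(Y k − k_d) − 1] = 74.9 × (1 + 0.0971 × 7.05) / [7.05 × (0.311 × 7.27 − 0.0971) − 1] = 126.2 / 14.26 = 8.851 mg/L.
Observed yield with endogenous decay: Y_obs = Y / (1 + k_d·θ_c) = 0.311 / (1 + 0.0971 × 7.05) = 0.311 / 1.685 = 0.1846 g VSS/g bCOD.
Mass of bCOD removed per day: Q(S₀ − S) = 43900 × 696.1 g/m³ = 30561 kg/d.
Biomass produced: P_X = Y_obs·Q·ΔS = 0.1846 × 30561 ≈ 5642 kg VSS/d.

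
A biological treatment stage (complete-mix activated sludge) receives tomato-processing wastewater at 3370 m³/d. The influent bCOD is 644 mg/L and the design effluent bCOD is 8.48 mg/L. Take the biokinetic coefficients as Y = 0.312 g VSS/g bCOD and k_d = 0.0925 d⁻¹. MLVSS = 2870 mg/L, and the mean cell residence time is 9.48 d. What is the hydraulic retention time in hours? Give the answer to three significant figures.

Steady-state biomass mass balance: V·X·(1 + k_d·θ_c) = Y·Q·(S₀ − S)·θ_c, so V = 0.312 × 3370 × (644 − 8.48) × 9.48 / [2870 × (1 + 0.0925 × 9.48)] = 6.33×10^6 / 5387 = 1176 m³.
τ = V/Q = 1176/3370 = 0.3490 d, or 8.375 h.

τ ≈ 8.37 h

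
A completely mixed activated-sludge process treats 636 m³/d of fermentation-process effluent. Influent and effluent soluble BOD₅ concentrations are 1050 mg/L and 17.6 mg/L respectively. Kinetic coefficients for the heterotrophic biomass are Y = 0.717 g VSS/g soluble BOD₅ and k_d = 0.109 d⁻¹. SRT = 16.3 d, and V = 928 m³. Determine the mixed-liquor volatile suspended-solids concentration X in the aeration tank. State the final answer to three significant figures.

X ≈ 2980 mg/L

Solving the biomass balance for X: X = Y Q (S₀−S) θ_c / [V (1+k_d θ_c)] = 0.717 × 636 × (1050 − 17.6) × 16.3 / [928 × (1 + 0.109 × 16.3)] = 2978 mg/L.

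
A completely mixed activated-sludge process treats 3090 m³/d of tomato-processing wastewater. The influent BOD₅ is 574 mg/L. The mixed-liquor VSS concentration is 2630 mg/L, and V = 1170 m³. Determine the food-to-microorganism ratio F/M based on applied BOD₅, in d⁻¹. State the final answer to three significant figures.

F/M ≈ 0.576 d⁻¹

F/M = applied load / biomass = Q·S₀/(V·X) = 3090 × 574 / (1170 × 2630) = 0.5764 d⁻¹.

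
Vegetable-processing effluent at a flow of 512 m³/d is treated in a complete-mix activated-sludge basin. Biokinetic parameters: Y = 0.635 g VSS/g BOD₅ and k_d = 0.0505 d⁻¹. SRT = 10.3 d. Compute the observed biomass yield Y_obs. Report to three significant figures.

Y_obs ≈ 0.418 g VSS/g BOD₅

The observed yield is Y_obs = Y/(1 + k_d·θ_c) = 0.635 / (1 + 0.0505 × 10.3) = 0.635 / 1.520 = 0.4177 g VSS per g BOD₅ removed.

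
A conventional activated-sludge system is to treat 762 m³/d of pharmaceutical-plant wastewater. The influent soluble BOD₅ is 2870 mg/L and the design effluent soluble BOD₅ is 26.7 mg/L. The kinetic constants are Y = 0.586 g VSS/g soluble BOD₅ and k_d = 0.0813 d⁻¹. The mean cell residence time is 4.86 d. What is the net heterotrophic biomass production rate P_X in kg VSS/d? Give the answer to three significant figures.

P_X ≈ 910 kg VSS/d

Y_obs = Y / (1 + k_d θ_c) = 0.586 / (1 + 0.0813 × 4.86) = 0.586 / 1.395 = 0.4200.
Q·(S₀ − S) = 762 × (2870 − 26.7) × 10⁻³ = 2167 kg/d removed.
So the net sludge growth is P_X = 0.4200 × 2167 = 910.0 kg VSS/d.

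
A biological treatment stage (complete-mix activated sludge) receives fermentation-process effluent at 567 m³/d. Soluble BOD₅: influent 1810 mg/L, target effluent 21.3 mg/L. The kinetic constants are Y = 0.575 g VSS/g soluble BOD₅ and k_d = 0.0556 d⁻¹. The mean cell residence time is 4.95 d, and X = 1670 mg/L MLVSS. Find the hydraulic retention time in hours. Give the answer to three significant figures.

τ ≈ 57.4 h

From the SRT design equation V = Y Q (S₀−S) θ_c / [X (1 + k_d θ_c)] = 0.575 × 567 × (1810 − 21.3) × 4.95 / [1670 × (1 + 0.0556 × 4.95)] = 2.89×10^6 / 2130 = 1355 m³.
HRT = V/Q = 1355 m³ / 567 m³·d⁻¹ = 2.391 d × 24 = 57.37 h.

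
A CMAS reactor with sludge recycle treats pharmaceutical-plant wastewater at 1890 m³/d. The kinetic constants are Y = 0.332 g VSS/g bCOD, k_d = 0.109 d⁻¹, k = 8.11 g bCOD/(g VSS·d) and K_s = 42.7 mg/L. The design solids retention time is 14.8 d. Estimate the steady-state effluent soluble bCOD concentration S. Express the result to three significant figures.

S ≈ 3.00 mg/L

For a completely mixed reactor with recycle the Lawrence–McCarty relation gives S = K_s·(1 + k_d·θ_c) / [θ_c·(Y·k − k_d) − 1] = 42.7 × (1 + 0.109 × 14.8) / [14.8 × (0.332 × 8.11 − 0.109) − 1] = 111.6 / 37.24 = 2.997 mg/L.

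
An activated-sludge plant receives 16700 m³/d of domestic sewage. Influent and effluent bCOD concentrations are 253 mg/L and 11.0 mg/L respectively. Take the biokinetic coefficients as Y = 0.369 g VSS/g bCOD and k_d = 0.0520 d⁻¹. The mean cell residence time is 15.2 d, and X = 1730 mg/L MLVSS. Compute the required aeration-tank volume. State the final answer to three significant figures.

V ≈ 7320 m³

From the SRT design equation V = Y Q (S₀−S) θ_c / [X (1 + k_d θ_c)] = 0.369 × 16700 × (253 − 11.0) × 15.2 / [1730 × (1 + 0.0520 × 15.2)] = 2.27×10^7 / 3097 = 7318 m³.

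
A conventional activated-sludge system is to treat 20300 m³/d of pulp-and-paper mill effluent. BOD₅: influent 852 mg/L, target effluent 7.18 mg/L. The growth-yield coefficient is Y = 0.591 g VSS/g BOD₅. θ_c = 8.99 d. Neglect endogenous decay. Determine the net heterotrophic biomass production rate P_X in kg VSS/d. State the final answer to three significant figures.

P_X ≈ 10100 kg VSS/d

Since k_d ≈ 0, Y_obs = Y = 0.591 g VSS/g BOD₅.
Mass of BOD₅ removed per day: Q(S₀ − S) = 20300 × 844.8 g/m³ = 17150 kg/d.
So the net sludge growth is P_X = 0.5910 × 17150 = 10136 kg VSS/d.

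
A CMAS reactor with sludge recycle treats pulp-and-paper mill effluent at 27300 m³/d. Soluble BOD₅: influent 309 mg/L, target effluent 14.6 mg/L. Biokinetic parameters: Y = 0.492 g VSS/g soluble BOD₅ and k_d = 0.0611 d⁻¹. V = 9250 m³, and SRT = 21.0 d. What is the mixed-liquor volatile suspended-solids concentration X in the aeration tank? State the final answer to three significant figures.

From V·X·(1 + k_d·θ_c) = Y·Q·(S₀ − S)·θ_c: X = 0.492 × 27300 × (309 − 14.6) × 21.0 / [9250 × (1 + 0.0611 × 21.0)] = 3932 mg/L.

X ≈ 3930 mg/L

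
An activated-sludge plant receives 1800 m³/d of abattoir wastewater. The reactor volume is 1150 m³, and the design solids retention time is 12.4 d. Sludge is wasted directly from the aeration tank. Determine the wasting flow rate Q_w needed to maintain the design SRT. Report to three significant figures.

Q_w ≈ 92.7 m³/d

For wasting at MLVSS concentration, Q_w = V/θ_c = 1150/12.4 = 92.74 m³/d.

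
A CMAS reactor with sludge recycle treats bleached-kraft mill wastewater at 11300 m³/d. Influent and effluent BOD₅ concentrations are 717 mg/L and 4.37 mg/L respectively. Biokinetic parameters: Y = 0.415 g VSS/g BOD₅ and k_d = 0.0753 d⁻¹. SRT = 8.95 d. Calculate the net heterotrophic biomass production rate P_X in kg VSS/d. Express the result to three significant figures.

P_X ≈ 2000 kg VSS/d

Correct the yield for decay: Y_obs = Y/(1 + k_d θ_c) = 0.415 / (1 + 0.0753 × 8.95) = 0.415 / 1.674 = 0.2479.
Mass of BOD₅ removed per day: Q(S₀ − S) = 11300 × 712.6 g/m³ = 8053 kg/d.
Net biomass production P_X = Y_obs × Q·(S₀ − S) = 0.2479 × 8053 = 1996 kg VSS/d.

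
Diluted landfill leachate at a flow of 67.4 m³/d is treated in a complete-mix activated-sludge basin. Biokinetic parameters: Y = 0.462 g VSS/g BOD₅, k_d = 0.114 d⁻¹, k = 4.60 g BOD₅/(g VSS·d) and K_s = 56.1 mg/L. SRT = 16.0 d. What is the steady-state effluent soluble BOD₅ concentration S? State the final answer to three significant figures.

For a completely mixed reactor with recycle the Lawrence–McCarty relation gives S = K_s·(1 + k_d·θ_c) / [θ_c·(Y·k − k_d) − 1] = 56.1 × (1 + 0.114 × 16.0) / [16.0 × (0.462 × 4.60 − 0.114) − 1] = 158.4 / 31.18 = 5.081 mg/L.

S ≈ 5.08 mg/L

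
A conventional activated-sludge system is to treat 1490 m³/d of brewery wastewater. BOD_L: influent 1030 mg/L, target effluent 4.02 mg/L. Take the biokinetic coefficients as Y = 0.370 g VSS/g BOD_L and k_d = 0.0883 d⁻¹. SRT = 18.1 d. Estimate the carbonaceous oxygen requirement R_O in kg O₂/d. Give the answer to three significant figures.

R_O ≈ 1220 kg O₂/d

Y_obs = Y / (1 + k_d θ_c) = 0.370 / (1 + 0.0883 × 18.1) = 0.370 / 2.598 = 0.1424.
ΔS = 1030 − 4.02 = 1026 mg/L, so the substrate removal rate is 1490 × 1026/1000 = 1529 kg BOD_L/d.
P_X = Y_obs·Q·(S₀ − S) = 0.1424 × 1529 = 217.7 kg VSS/d.
R_O = Q·(S₀ − S) − 1.42·P_X = 1529 − 1.42 × 217.7 = 1220 kg O₂/d.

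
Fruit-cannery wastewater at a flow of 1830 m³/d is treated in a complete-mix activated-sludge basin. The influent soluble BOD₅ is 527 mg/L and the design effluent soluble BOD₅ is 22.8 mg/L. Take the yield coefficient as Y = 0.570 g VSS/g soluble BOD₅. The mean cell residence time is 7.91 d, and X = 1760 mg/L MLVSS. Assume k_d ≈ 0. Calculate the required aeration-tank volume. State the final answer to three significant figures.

V ≈ 2360 m³

Biomass mass balance (decay neglected): V·X = Y·Q·(S₀ − S)·θ_c, so V = 0.570 × 1830 × (527 − 22.8) × 7.91 / 1760 = 2364 m³.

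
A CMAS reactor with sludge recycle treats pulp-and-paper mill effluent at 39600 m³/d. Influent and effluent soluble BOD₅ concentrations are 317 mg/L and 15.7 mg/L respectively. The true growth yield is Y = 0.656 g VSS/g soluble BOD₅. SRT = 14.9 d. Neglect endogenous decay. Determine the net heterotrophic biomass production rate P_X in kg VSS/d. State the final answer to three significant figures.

No decay correction is needed, so Y_obs = Y = 0.656.
Substrate removed = Q·(S₀ − S) = 39600 m³/d × (317 − 15.7) g/m³ = 1.19×10^7 g/d = 11931 kg/d.
Net biomass production P_X = Y_obs × Q·(S₀ − S) = 0.6560 × 11931 = 7827 kg VSS/d.

P_X ≈ 7830 kg VSS/d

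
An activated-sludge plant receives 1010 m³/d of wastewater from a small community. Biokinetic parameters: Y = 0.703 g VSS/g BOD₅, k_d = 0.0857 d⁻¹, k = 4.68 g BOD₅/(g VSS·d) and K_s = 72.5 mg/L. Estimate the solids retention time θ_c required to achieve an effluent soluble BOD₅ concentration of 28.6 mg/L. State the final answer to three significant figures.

θ_c ≈ 1.18 d

From 1/θ_c = Y·k·S/(K_s + S) − k_d: Y·k·S/(K_s+S) = 0.703 × 4.68 × 28.6 / (72.5 + 28.6) = 0.9307 d⁻¹.
θ_c = 1/(μ − k_d) = 1/(0.9307 − 0.0857) = 1/0.8450 = 1.183 d.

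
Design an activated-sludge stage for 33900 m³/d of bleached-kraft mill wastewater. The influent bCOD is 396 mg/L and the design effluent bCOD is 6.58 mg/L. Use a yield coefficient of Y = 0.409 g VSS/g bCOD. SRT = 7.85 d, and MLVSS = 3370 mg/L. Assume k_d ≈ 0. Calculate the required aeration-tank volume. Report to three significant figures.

V ≈ 12600 m³

V·X = Y·Q·ΔS·θ_c gives V = 0.409 × 33900 × (396 − 6.58) × 7.85 / 3370 = 12577 m³.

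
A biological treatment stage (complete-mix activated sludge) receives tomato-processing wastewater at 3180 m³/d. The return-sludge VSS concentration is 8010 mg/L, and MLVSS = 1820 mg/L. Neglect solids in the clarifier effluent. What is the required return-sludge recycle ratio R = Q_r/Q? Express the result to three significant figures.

Solids balance on the clarifier gives (1+R)X = R·X_r, so R = X/(X_r − X) = 1820 / (8010 − 1820) = 0.2940.

R ≈ 0.294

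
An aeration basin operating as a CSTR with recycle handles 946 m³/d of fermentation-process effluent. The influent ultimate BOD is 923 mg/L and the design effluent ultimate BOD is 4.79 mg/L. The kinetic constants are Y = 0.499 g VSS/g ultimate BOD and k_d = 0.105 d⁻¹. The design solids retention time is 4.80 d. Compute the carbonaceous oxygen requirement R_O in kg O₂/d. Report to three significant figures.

Observed yield with endogenous decay: Y_obs = Y / (1 + k_d·θ_c) = 0.499 / (1 + 0.105 × 4.80) = 0.499 / 1.504 = 0.3318 g VSS/g ultimate BOD.
Substrate removed = Q·(S₀ − S) = 946 m³/d × (923 − 4.79) g/m³ = 8.69×10^5 g/d = 868.6 kg/d.
Biomass synthesised: P_X = Y_obs × 868.6 = 288.2 kg VSS/d.
R_O = Q·ΔS − 1.42 P_X = 868.6 − 409.2 = 459.4 kg O₂/d.

R_O ≈ 459 kg O₂/d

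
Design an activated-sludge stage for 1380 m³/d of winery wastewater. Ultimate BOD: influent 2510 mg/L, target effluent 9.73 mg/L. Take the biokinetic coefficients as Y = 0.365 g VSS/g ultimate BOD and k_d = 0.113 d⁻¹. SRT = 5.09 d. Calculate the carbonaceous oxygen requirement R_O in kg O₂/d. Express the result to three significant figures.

R_O ≈ 2320 kg O₂/d

Observed yield with endogenous decay: Y_obs = Y / (1 + k_d·θ_c) = 0.365 / (1 + 0.113 × 5.09) = 0.365 / 1.575 = 0.2317 g VSS/g ultimate BOD.
ΔS = 2510 − 9.73 = 2500 mg/L, so the substrate removal rate is 1380 × 2500/1000 = 3450 kg ultimate BOD/d.
P_X = Y_obs·Q·(S₀ − S) = 0.2317 × 3450 = 799.5 kg VSS/d.
R_O = Q·ΔS − 1.42 P_X = 3450 − 1135 = 2315 kg O₂/d.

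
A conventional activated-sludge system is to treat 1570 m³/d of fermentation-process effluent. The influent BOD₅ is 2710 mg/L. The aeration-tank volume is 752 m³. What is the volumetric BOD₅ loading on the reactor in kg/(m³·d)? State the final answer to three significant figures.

Volumetric loading L_v = Q·S₀ / V = 1570 × 2710 g/m³ / 752.0 m³ = 5658 g/(m³·d) = 5.658 kg BOD₅/(m³·d).

L_v ≈ 5.66 kg BOD₅/(m³·d)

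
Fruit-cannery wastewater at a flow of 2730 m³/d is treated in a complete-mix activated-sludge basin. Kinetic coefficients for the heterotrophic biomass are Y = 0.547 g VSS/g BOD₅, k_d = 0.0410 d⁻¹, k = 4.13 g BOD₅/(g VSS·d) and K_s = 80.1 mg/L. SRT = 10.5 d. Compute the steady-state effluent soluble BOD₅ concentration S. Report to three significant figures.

S ≈ 5.14 mg/L

For a completely mixed reactor with recycle the Lawrence–McCarty relation gives S = K_s·(1 + k_d·θ_c) / [θ_c·(Y·k − k_d) − 1] = 80.1 × (1 + 0.0410 × 10.5) / [10.5 × (0.547 × 4.13 − 0.0410) − 1] = 114.6 / 22.29 = 5.141 mg/L.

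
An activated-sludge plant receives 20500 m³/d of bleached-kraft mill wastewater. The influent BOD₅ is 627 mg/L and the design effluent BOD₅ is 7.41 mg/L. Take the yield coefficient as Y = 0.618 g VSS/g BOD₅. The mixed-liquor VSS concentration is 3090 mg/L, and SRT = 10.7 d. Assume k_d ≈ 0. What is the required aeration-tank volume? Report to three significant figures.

Biomass mass balance (decay neglected): V·X = Y·Q·(S₀ − S)·θ_c, so V = 0.618 × 20500 × (627 − 7.41) × 10.7 / 3090 = 27181 m³.

V ≈ 27200 m³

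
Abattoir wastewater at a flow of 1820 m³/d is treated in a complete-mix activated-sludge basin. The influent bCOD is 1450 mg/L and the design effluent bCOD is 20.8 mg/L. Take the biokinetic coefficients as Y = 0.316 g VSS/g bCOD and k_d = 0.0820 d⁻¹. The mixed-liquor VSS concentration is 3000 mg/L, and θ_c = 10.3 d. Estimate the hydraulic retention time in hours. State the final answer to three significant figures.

τ ≈ 20.2 h

Rearranging the biomass balance for a CMAS with decay, V = Y·Q·ΔS·θ_c / [X·(1+k_d θ_c)] = 0.316 × 1820 × (1450 − 20.8) × 10.3 / [3000 × (1 + 0.0820 × 10.3)] = 8.47×10^6 / 5534 = 1530 m³.
Hydraulic retention time τ = V/Q = 1530 / 1820 = 0.8406 d = 20.17 h.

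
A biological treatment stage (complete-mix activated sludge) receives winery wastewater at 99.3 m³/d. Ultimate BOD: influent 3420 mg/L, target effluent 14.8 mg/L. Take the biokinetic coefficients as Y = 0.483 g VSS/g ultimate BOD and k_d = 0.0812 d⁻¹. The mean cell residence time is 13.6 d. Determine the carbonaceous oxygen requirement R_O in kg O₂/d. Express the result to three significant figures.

R_O ≈ 228 kg O₂/d

The observed yield is Y_obs = Y/(1 + k_d·θ_c) = 0.483 / (1 + 0.0812 × 13.6) = 0.483 / 2.104 = 0.2295 g VSS per g ultimate BOD removed.
Substrate removed = Q·(S₀ − S) = 99.3 m³/d × (3420 − 14.8) g/m³ = 3.38×10^5 g/d = 338.1 kg/d.
P_X = Y_obs·Q·(S₀ − S) = 0.2295 × 338.1 = 77.61 kg VSS/d.
R_O = Q·(S₀ − S) − 1.42·P_X = 338.1 − 1.42 × 77.61 = 227.9 kg O₂/d.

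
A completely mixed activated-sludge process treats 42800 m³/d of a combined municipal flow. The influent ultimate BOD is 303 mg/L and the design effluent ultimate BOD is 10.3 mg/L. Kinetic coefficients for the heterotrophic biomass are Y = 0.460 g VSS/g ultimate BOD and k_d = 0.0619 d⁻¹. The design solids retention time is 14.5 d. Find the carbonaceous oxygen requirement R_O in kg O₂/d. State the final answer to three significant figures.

R_O ≈ 8220 kg O₂/d

Y_obs = Y / (1 + k_d θ_c) = 0.460 / (1 + 0.0619 × 14.5) = 0.460 / 1.898 = 0.2424.
Substrate removed = Q·(S₀ − S) = 42800 m³/d × (303 − 10.3) g/m³ = 1.25×10^7 g/d = 12528 kg/d.
P_X = Y_obs·Q·(S₀ − S) = 0.2424 × 12528 = 3037 kg VSS/d.
Carbonaceous O₂ demand = substrate oxidised − cell-mass equivalent = 12528 − 1.42 × 3037 = 8215 kg O₂/d.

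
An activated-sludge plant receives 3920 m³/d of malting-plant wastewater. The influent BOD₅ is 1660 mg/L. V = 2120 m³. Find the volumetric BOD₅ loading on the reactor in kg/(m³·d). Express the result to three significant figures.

Volumetric loading L_v = Q·S₀ / V = 3920 × 1660 g/m³ / 2120 m³ = 3069 g/(m³·d) = 3.069 kg BOD₅/(m³·d).

L_v ≈ 3.07 kg BOD₅/(m³·d)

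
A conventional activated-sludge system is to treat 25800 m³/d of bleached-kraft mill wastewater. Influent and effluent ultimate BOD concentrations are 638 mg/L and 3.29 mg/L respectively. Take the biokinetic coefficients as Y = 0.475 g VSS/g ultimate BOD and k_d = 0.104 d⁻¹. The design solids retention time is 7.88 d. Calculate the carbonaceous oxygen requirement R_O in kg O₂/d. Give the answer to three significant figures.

Y_obs = Y / (1 + k_d θ_c) = 0.475 / (1 + 0.104 × 7.88) = 0.475 / 1.820 = 0.2611.
Substrate removed = Q·(S₀ − S) = 25800 m³/d × (638 − 3.29) g/m³ = 1.64×10^7 g/d = 16376 kg/d.
Biomass synthesised: P_X = Y_obs × 16376 = 4275 kg VSS/d.
R_O = Q·ΔS − 1.42 P_X = 16376 − 6070 = 10305 kg O₂/d.

R_O ≈ 10300 kg O₂/d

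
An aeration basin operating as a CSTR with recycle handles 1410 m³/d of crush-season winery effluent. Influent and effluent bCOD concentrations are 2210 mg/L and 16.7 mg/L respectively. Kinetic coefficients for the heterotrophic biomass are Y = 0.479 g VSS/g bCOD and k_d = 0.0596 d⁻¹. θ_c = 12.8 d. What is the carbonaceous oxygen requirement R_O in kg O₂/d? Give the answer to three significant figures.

R_O ≈ 1900 kg O₂/d

The observed yield is Y_obs = Y/(1 + k_d·θ_c) = 0.479 / (1 + 0.0596 × 12.8) = 0.479 / 1.763 = 0.2717 g VSS per g bCOD removed.
Q·(S₀ − S) = 1410 × (2210 − 16.7) × 10⁻³ = 3093 kg/d removed.
P_X = Y_obs·Q·(S₀ − S) = 0.2717 × 3093 = 840.3 kg VSS/d.
Carbonaceous O₂ demand = substrate oxidised − cell-mass equivalent = 3093 − 1.42 × 840.3 = 1899 kg O₂/d.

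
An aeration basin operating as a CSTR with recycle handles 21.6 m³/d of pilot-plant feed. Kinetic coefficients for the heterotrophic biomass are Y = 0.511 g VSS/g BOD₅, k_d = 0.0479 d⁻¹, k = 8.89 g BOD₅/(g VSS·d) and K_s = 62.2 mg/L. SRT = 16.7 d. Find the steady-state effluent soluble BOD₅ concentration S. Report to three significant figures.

S ≈ 1.51 mg/L

From the Monod/SRT balance for a CMAS, S = K_s·(1+k_d θ_c)/[θ_c·(Y k − k_d) − 1] = 62.2 × (1 + 0.0479 × 16.7) / [16.7 × (0.511 × 8.89 − 0.0479) − 1] = 112.0 / 74.06 = 1.512 mg/L.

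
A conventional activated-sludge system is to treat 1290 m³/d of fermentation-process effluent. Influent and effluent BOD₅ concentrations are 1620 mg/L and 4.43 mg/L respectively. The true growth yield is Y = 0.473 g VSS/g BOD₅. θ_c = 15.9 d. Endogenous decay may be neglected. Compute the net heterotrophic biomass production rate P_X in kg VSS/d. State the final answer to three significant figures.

P_X ≈ 986 kg VSS/d

No decay correction is needed, so Y_obs = Y = 0.473.
ΔS = 1620 − 4.43 = 1616 mg/L, so the substrate removal rate is 1290 × 1616/1000 = 2084 kg BOD₅/d.
Net biomass production P_X = Y_obs × Q·(S₀ − S) = 0.4730 × 2084 = 985.8 kg VSS/d.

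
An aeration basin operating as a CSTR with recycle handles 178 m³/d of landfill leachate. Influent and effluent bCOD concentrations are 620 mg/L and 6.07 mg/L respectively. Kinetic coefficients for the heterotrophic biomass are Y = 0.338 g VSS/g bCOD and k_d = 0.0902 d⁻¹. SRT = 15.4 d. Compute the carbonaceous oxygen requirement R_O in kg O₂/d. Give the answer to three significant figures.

R_O ≈ 87.3 kg O₂/d

Y_obs = Y / (1 + k_d θ_c) = 0.338 / (1 + 0.0902 × 15.4) = 0.338 / 2.389 = 0.1415.
ΔS = 620 − 6.07 = 613.9 mg/L, so the substrate removal rate is 178 × 613.9/1000 = 109.3 kg bCOD/d.
Net sludge production P_X = 0.1415 × 109.3 = 15.46 kg VSS/d.
R_O = Q·(S₀ − S) − 1.42·P_X = 109.3 − 1.42 × 15.46 = 87.33 kg O₂/d.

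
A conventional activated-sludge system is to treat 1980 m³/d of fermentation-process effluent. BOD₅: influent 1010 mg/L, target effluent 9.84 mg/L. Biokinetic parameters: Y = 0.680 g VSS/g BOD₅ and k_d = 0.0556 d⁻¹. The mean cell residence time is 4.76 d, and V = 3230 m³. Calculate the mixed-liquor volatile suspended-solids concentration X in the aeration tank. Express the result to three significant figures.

Solving the biomass balance for X: X = Y Q (S₀−S) θ_c / [V (1+k_d θ_c)] = 0.680 × 1980 × (1010 − 9.84) × 4.76 / [3230 × (1 + 0.0556 × 4.76)] = 1569 mg/L.

X ≈ 1570 mg/L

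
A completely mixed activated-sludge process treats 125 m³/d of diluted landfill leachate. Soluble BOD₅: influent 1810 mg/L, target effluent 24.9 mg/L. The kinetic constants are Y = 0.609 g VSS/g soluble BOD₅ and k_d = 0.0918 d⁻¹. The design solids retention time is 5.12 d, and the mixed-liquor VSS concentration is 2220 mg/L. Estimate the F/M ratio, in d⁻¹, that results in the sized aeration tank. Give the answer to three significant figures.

Steady-state biomass mass balance: V·X·(1 + k_d·θ_c) = Y·Q·(S₀ − S)·θ_c, so V = 0.609 × 125 × (1810 − 24.9) × 5.12 / [2220 × (1 + 0.0918 × 5.12)] = 6.96×10^5 / 3263 = 213.2 m³.
Food-to-microorganism ratio F/M = Q S₀ / (V X) = 125 × 1810 / (213.2 × 2220) = 0.4780 d⁻¹.

F/M ≈ 0.478 d⁻¹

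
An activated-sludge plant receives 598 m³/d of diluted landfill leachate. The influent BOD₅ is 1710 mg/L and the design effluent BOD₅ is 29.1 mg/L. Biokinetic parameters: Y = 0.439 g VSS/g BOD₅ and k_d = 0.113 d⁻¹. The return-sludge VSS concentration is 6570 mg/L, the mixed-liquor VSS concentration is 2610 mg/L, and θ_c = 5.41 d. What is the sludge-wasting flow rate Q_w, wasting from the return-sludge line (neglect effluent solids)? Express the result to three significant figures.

Q_w ≈ 41.7 m³/d

Steady-state biomass mass balance: V·X·(1 + k_d·θ_c) = Y·Q·(S₀ − S)·θ_c, so V = 0.439 × 598 × (1710 − 29.1) × 5.41 / [2610 × (1 + 0.113 × 5.41)] = 2.39×10^6 / 4206 = 567.6 m³.
θ_c = V·X/(Q_w·X_r) when wasting from the recycle, so Q_w = V·X/(θ_c·X_r) = 567.6 × 2610 / (5.41 × 6570) = 41.68 m³/d.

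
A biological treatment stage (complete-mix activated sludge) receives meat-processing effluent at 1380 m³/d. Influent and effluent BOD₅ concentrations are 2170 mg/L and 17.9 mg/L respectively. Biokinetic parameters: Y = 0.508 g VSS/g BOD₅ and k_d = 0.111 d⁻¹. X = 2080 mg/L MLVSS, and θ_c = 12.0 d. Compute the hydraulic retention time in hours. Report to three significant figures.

τ ≈ 64.9 h

Rearranging the biomass balance for a CMAS with decay, V = Y·Q·ΔS·θ_c / [X·(1+k_d θ_c)] = 0.508 × 1380 × (2170 − 17.9) × 12.0 / [2080 × (1 + 0.111 × 12.0)] = 1.81×10^7 / 4851 = 3732 m³.
HRT = V/Q = 3732 m³ / 1380 m³·d⁻¹ = 2.705 d × 24 = 64.91 h.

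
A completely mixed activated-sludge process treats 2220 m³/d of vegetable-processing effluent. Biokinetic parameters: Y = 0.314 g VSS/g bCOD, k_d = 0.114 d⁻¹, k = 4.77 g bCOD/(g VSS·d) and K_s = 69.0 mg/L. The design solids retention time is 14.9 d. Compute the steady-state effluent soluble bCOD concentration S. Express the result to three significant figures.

S ≈ 9.49 mg/L

Effluent substrate depends only on kinetics and SRT: S = K_s(1 + k_d θ_c) / [θ_c(Yk − k_d) − 1] = 69.0 × (1 + 0.114 × 14.9) / [14.9 × (0.314 × 4.77 − 0.114) − 1] = 186.2 / 19.62 = 9.491 mg/L.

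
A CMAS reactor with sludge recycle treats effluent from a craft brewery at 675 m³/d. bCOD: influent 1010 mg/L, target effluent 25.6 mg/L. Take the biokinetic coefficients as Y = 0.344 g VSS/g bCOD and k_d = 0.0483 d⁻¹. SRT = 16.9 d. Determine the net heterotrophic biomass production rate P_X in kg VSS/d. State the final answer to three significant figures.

P_X ≈ 126 kg VSS/d

The observed yield is Y_obs = Y/(1 + k_d·θ_c) = 0.344 / (1 + 0.0483 × 16.9) = 0.344 / 1.816 = 0.1894 g VSS per g bCOD removed.
Substrate removed = Q·(S₀ − S) = 675 m³/d × (1010 − 25.6) g/m³ = 6.64×10^5 g/d = 664.5 kg/d.
Net biomass production P_X = Y_obs × Q·(S₀ − S) = 0.1894 × 664.5 = 125.9 kg VSS/d.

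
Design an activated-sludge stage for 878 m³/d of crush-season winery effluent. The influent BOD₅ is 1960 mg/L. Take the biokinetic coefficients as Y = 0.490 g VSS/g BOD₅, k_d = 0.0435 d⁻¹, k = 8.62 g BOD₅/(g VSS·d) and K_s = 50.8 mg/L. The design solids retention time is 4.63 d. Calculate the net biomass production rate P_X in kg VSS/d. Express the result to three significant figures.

P_X ≈ 701 kg VSS/d

Effluent substrate depends only on kinetics and SRT: S = K_s(1 + k_d θ_c) / [θ_c(Yk − k_d) − 1] = 50.8 × (1 + 0.0435 × 4.63) / [4.63 × (0.490 × 8.62 − 0.0435) − 1] = 61.03 / 18.35 = 3.325 mg/L.
Correct the yield for decay: Y_obs = Y/(1 + k_d θ_c) = 0.490 / (1 + 0.0435 × 4.63) = 0.490 / 1.201 = 0.4079.
Mass of BOD₅ removed per day: Q(S₀ − S) = 878 × 1957 g/m³ = 1718 kg/d.
P_X = Y_obs · Q(S₀ − S) = 0.4079 × 1718 = 700.7 kg VSS/d.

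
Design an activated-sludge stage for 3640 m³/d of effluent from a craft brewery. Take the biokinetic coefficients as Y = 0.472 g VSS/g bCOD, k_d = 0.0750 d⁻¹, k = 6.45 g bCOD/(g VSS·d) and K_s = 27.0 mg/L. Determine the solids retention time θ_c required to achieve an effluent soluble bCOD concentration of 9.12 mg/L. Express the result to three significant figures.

Specific growth rate at S = 9.12 mg/L: μ = YkS/(K_s+S) = 0.472·6.45·9.12/(27.0+9.12) = 0.7687 d⁻¹.
1/θ_c = 0.7687 − 0.0750 = 0.6937 d⁻¹, so θ_c = 1.442 d.

θ_c ≈ 1.44 d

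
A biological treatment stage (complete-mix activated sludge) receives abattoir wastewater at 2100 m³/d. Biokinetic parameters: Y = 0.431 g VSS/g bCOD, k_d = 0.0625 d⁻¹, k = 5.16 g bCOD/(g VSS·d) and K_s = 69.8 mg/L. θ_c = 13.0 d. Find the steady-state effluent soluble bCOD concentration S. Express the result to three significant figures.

S ≈ 4.67 mg/L

From the Monod/SRT balance for a CMAS, S = K_s·(1+k_d θ_c)/[θ_c·(Y k − k_d) − 1] = 69.8 × (1 + 0.0625 × 13.0) / [13.0 × (0.431 × 5.16 − 0.0625) − 1] = 126.5 / 27.10 = 4.669 mg/L.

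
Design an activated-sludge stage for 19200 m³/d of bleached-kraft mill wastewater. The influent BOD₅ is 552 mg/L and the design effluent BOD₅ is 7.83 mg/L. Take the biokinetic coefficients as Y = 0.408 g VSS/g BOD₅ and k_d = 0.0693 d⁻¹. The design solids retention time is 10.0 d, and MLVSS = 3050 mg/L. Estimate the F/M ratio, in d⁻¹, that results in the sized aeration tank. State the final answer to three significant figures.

F/M ≈ 0.421 d⁻¹

Rearranging the biomass balance for a CMAS with decay, V = Y·Q·ΔS·θ_c / [X·(1+k_d θ_c)] = 0.408 × 19200 × (552 − 7.83) × 10.0 / [3050 × (1 + 0.0693 × 10.0)] = 4.26×10^7 / 5164 = 8255 m³.
Food-to-microorganism ratio F/M = Q S₀ / (V X) = 19200 × 552 / (8255 × 3050) = 0.4209 d⁻¹.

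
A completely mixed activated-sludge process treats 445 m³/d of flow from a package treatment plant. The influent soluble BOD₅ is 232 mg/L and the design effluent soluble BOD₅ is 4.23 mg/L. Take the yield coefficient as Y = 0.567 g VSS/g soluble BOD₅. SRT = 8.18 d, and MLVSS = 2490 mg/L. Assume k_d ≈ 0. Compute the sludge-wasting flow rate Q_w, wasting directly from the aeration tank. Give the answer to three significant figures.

Q_w ≈ 23.1 m³/d

Biomass mass balance (decay neglected): V·X = Y·Q·(S₀ − S)·θ_c, so V = 0.567 × 445 × (232 − 4.23) × 8.18 / 2490 = 188.8 m³.
With mixed-liquor wasting, θ_c = V/Q_w, so Q_w = V/θ_c = 188.8/8.18 = 23.08 m³/d.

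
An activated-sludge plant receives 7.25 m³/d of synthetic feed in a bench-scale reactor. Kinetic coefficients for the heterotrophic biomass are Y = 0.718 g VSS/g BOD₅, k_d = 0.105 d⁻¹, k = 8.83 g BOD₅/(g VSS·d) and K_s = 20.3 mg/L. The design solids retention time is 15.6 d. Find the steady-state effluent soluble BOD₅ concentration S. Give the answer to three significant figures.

Effluent substrate depends only on kinetics and SRT: S = K_s(1 + k_d θ_c) / [θ_c(Yk − k_d) − 1] = 20.3 × (1 + 0.105 × 15.6) / [15.6 × (0.718 × 8.83 − 0.105) − 1] = 53.55 / 96.27 = 0.5563 mg/L.

S ≈ 0.556 mg/L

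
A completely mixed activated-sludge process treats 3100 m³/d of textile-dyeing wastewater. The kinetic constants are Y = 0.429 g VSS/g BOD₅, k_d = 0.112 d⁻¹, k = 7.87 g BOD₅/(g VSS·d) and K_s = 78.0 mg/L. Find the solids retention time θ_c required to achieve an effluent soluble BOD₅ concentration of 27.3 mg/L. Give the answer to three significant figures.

θ_c ≈ 1.31 d

From 1/θ_c = Y·k·S/(K_s + S) − k_d: Y·k·S/(K_s+S) = 0.429 × 7.87 × 27.3 / (78.0 + 27.3) = 0.8753 d⁻¹.
Then 1/θ_c = μ − k_d = 0.8753 − 0.112 = 0.7633 d⁻¹, giving θ_c = 1.310 d.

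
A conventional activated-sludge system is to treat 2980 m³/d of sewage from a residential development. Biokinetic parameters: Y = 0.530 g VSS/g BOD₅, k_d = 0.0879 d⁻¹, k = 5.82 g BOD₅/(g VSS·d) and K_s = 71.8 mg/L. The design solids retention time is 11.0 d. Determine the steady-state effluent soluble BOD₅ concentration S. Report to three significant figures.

For a completely mixed reactor with recycle the Lawrence–McCarty relation gives S = K_s·(1 + k_d·θ_c) / [θ_c·(Y·k − k_d) − 1] = 71.8 × (1 + 0.0879 × 11.0) / [11.0 × (0.530 × 5.82 − 0.0879) − 1] = 141.2 / 31.96 = 4.418 mg/L.

S ≈ 4.42 mg/L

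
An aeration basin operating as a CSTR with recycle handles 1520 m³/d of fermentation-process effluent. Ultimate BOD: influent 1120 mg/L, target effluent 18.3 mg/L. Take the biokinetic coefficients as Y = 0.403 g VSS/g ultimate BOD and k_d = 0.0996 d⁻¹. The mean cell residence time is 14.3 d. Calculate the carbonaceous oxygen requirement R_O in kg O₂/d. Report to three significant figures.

R_O ≈ 1280 kg O₂/d

Y_obs = Y / (1 + k_d θ_c) = 0.403 / (1 + 0.0996 × 14.3) = 0.403 / 2.424 = 0.1662.
Substrate removed = Q·(S₀ − S) = 1520 m³/d × (1120 − 18.3) g/m³ = 1.67×10^6 g/d = 1675 kg/d.
Biomass synthesised: P_X = Y_obs × 1675 = 278.4 kg VSS/d.
Carbonaceous O₂ demand = substrate oxidised − cell-mass equivalent = 1675 − 1.42 × 278.4 = 1279 kg O₂/d.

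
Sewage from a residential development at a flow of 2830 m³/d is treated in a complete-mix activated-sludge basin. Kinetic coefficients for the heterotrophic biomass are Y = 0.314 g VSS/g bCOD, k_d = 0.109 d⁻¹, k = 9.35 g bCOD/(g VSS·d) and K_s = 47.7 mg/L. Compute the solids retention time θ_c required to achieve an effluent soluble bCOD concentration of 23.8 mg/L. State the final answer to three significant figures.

θ_c ≈ 1.15 d

From 1/θ_c = Y·k·S/(K_s + S) − k_d: Y·k·S/(K_s+S) = 0.314 × 9.35 × 23.8 / (47.7 + 23.8) = 0.9773 d⁻¹.
1/θ_c = 0.9773 − 0.109 = 0.8683 d⁻¹, so θ_c = 1.152 d.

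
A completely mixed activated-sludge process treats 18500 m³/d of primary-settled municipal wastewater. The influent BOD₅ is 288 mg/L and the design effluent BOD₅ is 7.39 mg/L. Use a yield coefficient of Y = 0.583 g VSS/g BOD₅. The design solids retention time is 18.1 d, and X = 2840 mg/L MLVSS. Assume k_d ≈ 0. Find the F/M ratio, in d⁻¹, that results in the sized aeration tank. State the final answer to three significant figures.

F/M ≈ 0.0973 d⁻¹

With k_d = 0 the design equation reduces to V = Y Q (S₀−S) θ_c / X = 0.583 × 18500 × (288 − 7.39) × 18.1 / 2840 = 19289 m³.
Food-to-microorganism ratio F/M = Q S₀ / (V X) = 18500 × 288 / (19289 × 2840) = 0.09726 d⁻¹.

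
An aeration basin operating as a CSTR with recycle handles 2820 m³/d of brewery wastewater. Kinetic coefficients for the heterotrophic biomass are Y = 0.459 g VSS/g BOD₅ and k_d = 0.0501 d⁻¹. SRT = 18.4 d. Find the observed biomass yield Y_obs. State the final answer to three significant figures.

Correct the yield for decay: Y_obs = Y/(1 + k_d θ_c) = 0.459 / (1 + 0.0501 × 18.4) = 0.459 / 1.922 = 0.2388.

Y_obs ≈ 0.239 g VSS/g BOD₅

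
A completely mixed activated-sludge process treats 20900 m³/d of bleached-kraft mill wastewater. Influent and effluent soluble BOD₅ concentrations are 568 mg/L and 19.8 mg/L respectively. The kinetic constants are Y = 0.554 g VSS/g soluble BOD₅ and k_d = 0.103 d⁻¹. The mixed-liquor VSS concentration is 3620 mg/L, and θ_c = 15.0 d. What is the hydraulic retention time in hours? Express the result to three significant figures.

Steady-state biomass mass balance: V·X·(1 + k_d·θ_c) = Y·Q·(S₀ − S)·θ_c, so V = 0.554 × 20900 × (568 − 19.8) × 15.0 / [3620 × (1 + 0.103 × 15.0)] = 9.52×10^7 / 9213 = 10335 m³.
τ = V/Q = 10335/20900 = 0.4945 d, or 11.87 h.

τ ≈ 11.9 h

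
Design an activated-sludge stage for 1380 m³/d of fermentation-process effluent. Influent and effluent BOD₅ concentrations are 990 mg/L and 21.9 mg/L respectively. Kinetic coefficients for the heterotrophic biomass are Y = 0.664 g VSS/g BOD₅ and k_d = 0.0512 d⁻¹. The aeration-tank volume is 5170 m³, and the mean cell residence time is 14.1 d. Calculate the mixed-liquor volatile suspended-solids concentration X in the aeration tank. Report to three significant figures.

Solving the biomass balance for X: X = Y Q (S₀−S) θ_c / [V (1+k_d θ_c)] = 0.664 × 1380 × (990 − 21.9) × 14.1 / [5170 × (1 + 0.0512 × 14.1)] = 1405 mg/L.

X ≈ 1410 mg/L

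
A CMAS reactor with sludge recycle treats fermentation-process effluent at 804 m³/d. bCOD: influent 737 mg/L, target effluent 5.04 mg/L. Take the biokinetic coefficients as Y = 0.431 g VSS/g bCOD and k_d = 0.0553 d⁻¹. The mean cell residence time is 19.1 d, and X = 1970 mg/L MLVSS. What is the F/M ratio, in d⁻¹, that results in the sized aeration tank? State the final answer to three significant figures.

F/M ≈ 0.252 d⁻¹

From the SRT design equation V = Y Q (S₀−S) θ_c / [X (1 + k_d θ_c)] = 0.431 × 804 × (737 − 5.04) × 19.1 / [1970 × (1 + 0.0553 × 19.1)] = 4.84×10^6 / 4051 = 1196 m³.
F/M = Q·S₀ / (V·X) = 804 × 737 / (1196 × 1970) = 0.2515 g bCOD·(g VSS·d)⁻¹.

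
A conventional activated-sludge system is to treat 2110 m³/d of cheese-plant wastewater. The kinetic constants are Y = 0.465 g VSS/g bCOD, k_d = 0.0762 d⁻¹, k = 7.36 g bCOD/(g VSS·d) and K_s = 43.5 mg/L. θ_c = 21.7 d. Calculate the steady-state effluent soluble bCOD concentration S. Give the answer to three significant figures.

S ≈ 1.61 mg/L

For a completely mixed reactor with recycle the Lawrence–McCarty relation gives S = K_s·(1 + k_d·θ_c) / [θ_c·(Y·k − k_d) − 1] = 43.5 × (1 + 0.0762 × 21.7) / [21.7 × (0.465 × 7.36 − 0.0762) − 1] = 115.4 / 71.61 = 1.612 mg/L.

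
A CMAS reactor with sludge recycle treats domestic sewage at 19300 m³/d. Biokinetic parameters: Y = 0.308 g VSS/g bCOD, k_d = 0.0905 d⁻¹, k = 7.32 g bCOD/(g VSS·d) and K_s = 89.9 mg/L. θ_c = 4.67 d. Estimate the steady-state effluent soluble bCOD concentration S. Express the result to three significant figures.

For a completely mixed reactor with recycle the Lawrence–McCarty relation gives S = K_s·(1 + k_d·θ_c) / [θ_c·(Y·k − k_d) − 1] = 89.9 × (1 + 0.0905 × 4.67) / [4.67 × (0.308 × 7.32 − 0.0905) − 1] = 127.9 / 9.106 = 14.04 mg/L.

S ≈ 14.0 mg/L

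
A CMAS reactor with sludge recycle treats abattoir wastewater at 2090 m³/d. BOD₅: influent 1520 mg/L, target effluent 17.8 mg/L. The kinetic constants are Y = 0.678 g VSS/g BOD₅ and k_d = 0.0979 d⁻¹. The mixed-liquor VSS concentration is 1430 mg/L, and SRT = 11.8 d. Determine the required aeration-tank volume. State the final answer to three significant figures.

V ≈ 8150 m³

Rearranging the biomass balance for a CMAS with decay, V = Y·Q·ΔS·θ_c / [X·(1+k_d θ_c)] = 0.678 × 2090 × (1520 − 17.8) × 11.8 / [1430 × (1 + 0.0979 × 11.8)] = 2.51×10^7 / 3082 = 8150 m³.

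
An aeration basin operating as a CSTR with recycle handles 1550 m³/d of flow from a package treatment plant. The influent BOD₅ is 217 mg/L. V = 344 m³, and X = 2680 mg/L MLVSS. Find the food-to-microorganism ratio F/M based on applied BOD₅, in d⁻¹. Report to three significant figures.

Food-to-microorganism ratio F/M = Q S₀ / (V X) = 1550 × 217 / (344.0 × 2680) = 0.3648 d⁻¹.

F/M ≈ 0.365 d⁻¹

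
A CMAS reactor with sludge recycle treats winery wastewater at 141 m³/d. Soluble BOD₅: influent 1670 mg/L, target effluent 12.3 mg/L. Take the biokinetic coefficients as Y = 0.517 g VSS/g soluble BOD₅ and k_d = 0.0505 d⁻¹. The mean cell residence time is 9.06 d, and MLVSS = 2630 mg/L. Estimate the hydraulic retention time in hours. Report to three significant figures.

Rearranging the biomass balance for a CMAS with decay, V = Y·Q·ΔS·θ_c / [X·(1+k_d θ_c)] = 0.517 × 141 × (1670 − 12.3) × 9.06 / [2630 × (1 + 0.0505 × 9.06)] = 1.09×10^6 / 3833 = 285.6 m³.
Hydraulic retention time τ = V/Q = 285.6 / 141 = 2.026 d = 48.61 h.

τ ≈ 48.6 h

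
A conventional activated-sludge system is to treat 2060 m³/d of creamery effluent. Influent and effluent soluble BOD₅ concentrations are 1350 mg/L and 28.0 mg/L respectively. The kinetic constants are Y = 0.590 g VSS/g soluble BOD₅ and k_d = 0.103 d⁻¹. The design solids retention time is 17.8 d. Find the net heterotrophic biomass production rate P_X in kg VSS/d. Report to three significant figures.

Correct the yield for decay: Y_obs = Y/(1 + k_d θ_c) = 0.590 / (1 + 0.103 × 17.8) = 0.590 / 2.833 = 0.2082.
Mass of soluble BOD₅ removed per day: Q(S₀ − S) = 2060 × 1322 g/m³ = 2723 kg/d.
P_X = Y_obs · Q(S₀ − S) = 0.2082 × 2723 = 567.1 kg VSS/d.

P_X ≈ 567 kg VSS/d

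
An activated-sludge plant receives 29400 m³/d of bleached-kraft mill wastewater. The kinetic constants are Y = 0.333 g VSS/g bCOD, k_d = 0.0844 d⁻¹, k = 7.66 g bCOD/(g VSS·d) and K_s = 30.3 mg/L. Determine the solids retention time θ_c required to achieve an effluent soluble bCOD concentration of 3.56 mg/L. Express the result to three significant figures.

Specific growth rate at S = 3.56 mg/L: μ = YkS/(K_s+S) = 0.333·7.66·3.56/(30.3+3.56) = 0.2682 d⁻¹.
θ_c = 1/(μ − k_d) = 1/(0.2682 − 0.0844) = 1/0.1838 = 5.441 d.

θ_c ≈ 5.44 d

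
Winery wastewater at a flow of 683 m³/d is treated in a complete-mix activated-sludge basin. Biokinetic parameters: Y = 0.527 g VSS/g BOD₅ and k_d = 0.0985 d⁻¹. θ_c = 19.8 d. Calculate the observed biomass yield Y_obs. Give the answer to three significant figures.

Y_obs = Y / (1 + k_d θ_c) = 0.527 / (1 + 0.0985 × 19.8) = 0.527 / 2.950 = 0.1786.

Y_obs ≈ 0.179 g VSS/g BOD₅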